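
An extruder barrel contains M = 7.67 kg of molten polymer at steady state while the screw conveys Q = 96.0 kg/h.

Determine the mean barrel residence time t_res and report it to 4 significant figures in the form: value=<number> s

value=287.6 s

Throughput in SI: Q_s = 96.0 kg/h ÷ 3600 s/h = 0.0266667 kg/s
Mean residence time: t_res = M/Q_s = 7.67 kg / 0.0266667 kg/s = 287.625 s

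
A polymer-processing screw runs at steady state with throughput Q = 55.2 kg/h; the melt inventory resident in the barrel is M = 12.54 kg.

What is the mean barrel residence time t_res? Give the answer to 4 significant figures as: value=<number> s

value=817.8 s

Convert throughput: Q = 55.2 kg/h = 55.2/3600 = 0.0153333 kg/s
Mean residence time: t_res = M/Q_s = 12.54 kg / 0.0153333 kg/s = 817.826 s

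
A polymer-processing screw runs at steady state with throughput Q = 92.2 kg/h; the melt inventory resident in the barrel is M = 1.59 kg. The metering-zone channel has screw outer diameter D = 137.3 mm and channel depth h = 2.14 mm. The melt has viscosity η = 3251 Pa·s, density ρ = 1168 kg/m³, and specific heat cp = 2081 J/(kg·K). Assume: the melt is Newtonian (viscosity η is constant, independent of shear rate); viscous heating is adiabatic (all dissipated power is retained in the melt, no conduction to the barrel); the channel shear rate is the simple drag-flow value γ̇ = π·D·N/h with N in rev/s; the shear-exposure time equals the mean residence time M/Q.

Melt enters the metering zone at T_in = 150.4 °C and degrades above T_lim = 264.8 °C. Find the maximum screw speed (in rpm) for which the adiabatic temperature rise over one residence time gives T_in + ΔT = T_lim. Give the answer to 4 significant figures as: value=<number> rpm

value=11.05 rpm

Convert throughput: Q = 92.2 kg/h = 92.2/3600 = 0.0256111 kg/s
t_res = M / Q_s = 1.59 ÷ 0.0256111 = 62.0824 s
Geometry in SI: D = 137.3 mm → 0.1373 m, h = 2.14 mm → 0.00214 m
Allowable rise: ΔT_a = T_lim − T_in = 264.8 − 150.4 = 114.4 K
γ̇_max² = ΔT_a·ρ·cp/(η·t_res) = 114.4·1168·2081/(3251·62.0824) = 1377.7 s⁻²
γ̇_max = sqrt(1377.7) = 37.1174 s⁻¹
N_max = γ̇_max·h / (π·D) = 37.1174 · 0.00214 / (π · 0.1373) = 0.18415 rev/s = 11.049 rpm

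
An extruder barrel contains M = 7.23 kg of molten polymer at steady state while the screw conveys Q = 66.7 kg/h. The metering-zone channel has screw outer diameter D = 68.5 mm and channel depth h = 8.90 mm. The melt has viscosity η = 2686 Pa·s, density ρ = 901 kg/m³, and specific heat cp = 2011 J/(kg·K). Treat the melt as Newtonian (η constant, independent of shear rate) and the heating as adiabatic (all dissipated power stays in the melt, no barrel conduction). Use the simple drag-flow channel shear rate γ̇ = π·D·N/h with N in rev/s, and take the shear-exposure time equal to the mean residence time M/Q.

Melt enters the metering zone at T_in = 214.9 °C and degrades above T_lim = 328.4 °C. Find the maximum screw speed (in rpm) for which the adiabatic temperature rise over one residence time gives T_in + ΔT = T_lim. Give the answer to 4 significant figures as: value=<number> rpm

value=34.76 rpm

Convert throughput: Q = 66.7 kg/h = 66.7/3600 = 0.0185278 kg/s
t_res = M / Q_s = 7.23 / 0.0185278 = 390.225 s
Geometry in SI: D = 68.5 mm → 0.0685 m, h = 8.90 mm → 0.0089 m
Allowable rise: ΔT_a = T_lim − T_in = 328.4 − 214.9 = 113.5 K
γ̇_max² = ΔT_a·ρ·cp / (η·t_res) = [113.5 × 901 × 2011] / [2686 × 390.225] = 196.206 s⁻²
γ̇_max = sqrt(196.206) = 14.0073 s⁻¹
N_max = γ̇_max h / (πD) = 14.0073·0.0089/(π·0.0685) = 0.579303 rev/s → ×60 = 34.7582 rpm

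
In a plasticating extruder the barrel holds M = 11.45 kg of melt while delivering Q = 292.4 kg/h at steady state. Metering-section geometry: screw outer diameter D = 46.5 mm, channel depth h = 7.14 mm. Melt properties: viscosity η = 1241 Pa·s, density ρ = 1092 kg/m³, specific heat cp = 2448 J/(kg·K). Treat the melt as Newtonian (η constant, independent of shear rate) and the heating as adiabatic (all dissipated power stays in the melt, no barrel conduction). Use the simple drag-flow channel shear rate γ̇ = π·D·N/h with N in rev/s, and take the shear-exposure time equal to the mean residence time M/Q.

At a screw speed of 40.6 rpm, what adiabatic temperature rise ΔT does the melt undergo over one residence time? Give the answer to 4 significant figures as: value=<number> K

Throughput in SI: Q_s = 292.4 kg/h ÷ 3600 s/h = 0.0812222 kg/s
Mean residence time: t_res = M/Q_s = 11.45 kg / 0.0812222 kg/s = 140.971 s
Convert to SI: D = 0.0465 m, h = 0.00714 m, N = 40.6/60 = 0.676667 rev/s
γ̇ = π D N / h = (π)(0.0465)(0.676667) / 0.00714 = 13.8446 s⁻¹
ΔT = η·γ̇²·t_res / (ρ·cp) = 1241 · (13.8446)² · 140.971 / (1092 · 2448) = 12.5437 K

value=12.54 K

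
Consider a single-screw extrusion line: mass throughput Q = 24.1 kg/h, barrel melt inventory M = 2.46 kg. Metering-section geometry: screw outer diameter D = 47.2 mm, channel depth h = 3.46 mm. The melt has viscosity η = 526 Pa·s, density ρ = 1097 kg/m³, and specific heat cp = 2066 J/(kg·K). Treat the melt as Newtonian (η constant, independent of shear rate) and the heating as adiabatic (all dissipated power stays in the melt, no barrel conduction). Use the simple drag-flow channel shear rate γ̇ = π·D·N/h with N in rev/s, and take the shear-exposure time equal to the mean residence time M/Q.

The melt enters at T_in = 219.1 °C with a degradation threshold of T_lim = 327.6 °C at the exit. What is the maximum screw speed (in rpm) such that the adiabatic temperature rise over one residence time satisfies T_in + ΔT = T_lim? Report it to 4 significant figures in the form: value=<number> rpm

Throughput in SI: Q_s = 24.1 kg/h ÷ 3600 s/h = 0.00669444 kg/s
t_res = M / Q_s = 2.46 / 0.00669444 = 367.469 s
D = 47.2 mm = 0.0472 m;  h = 3.46 mm = 0.00346 m
Allowable rise: ΔT_a = T_lim − T_in = 327.6 − 219.1 = 108.5 K
γ̇_max² = ΔT_a·ρ·cp/(η·t_res) = 108.5·1097·2066/(526·367.469) = 1272.21 s⁻²
Take the square root: γ̇_max = √(1272.21) = 35.6681 s⁻¹
N_max = γ̇_max·h / (π·D) = 35.6681 · 0.00346 / (π · 0.0472) = 0.83227 rev/s = 49.9362 rpm

value=49.94 rpm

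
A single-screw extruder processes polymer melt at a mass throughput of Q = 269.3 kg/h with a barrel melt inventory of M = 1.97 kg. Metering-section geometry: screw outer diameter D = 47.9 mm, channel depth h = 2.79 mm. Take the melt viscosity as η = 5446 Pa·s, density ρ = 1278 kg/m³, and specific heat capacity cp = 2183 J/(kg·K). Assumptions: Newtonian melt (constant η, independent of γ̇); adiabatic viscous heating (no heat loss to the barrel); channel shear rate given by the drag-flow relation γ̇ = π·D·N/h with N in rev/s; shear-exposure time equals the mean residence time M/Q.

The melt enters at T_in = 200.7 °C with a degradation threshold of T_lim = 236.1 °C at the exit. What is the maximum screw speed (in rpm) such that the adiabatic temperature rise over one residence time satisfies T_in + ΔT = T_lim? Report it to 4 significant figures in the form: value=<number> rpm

value=29.19 rpm

Q_s = Q / 3600 = 269.3 / 3600 = 0.0748056 kg/s
t_res = M / Q_s = 1.97 / 0.0748056 = 26.3349 s
Convert to metres: D = 0.0479 m, h = 0.00279 m
ΔT_a = T_lim − T_in = 236.1 °C − 200.7 °C = 35.4 K
γ̇_max² = ΔT_a·ρ·cp/(η·t_res) = 35.4·1278·2183/(5446·26.3349) = 688.617 s⁻²
Take the square root: γ̇_max = √(688.617) = 26.2415 s⁻¹
Solve γ̇ = πDN/h for N: N_max = γ̇_max·h/(π·D) = 26.2415 × 0.00279 / (π × 0.0479) = 0.486528 rev/s = 29.1917 rpm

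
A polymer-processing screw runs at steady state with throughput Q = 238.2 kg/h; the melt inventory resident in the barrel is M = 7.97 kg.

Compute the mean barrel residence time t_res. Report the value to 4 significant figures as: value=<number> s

value=120.5 s

Convert throughput: Q = 238.2 kg/h = 238.2/3600 = 0.0661667 kg/s
Mean residence time: t_res = M/Q_s = 7.97 kg / 0.0661667 kg/s = 120.453 s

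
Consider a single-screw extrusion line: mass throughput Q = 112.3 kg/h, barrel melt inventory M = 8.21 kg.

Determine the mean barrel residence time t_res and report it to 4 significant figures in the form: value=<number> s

value=263.2 s

Convert throughput: Q = 112.3 kg/h = 112.3/3600 = 0.0311944 kg/s
Mean residence time: t_res = M/Q_s = 8.21 kg / 0.0311944 kg/s = 263.188 s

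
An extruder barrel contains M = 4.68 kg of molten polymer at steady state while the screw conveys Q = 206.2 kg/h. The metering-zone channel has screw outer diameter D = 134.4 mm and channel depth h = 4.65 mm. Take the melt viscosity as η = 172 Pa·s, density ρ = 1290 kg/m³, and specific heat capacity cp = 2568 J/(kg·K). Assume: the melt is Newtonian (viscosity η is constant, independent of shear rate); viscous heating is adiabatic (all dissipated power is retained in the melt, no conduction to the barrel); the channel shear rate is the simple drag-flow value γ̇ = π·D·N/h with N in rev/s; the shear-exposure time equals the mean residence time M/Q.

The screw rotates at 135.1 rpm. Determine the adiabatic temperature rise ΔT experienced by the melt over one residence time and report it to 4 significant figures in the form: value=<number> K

value=177.3 K

Throughput in SI: Q_s = 206.2 kg/h ÷ 3600 s/h = 0.0572778 kg/s
t_res = M / Q_s = 4.68 ÷ 0.0572778 = 81.7071 s
Geometry in metres: D = 134.4 mm → 0.1344 m, h = 4.65 mm → 0.00465 m; screw speed N = 135.1 rpm = 2.25167 rev/s
γ̇ = π·D·N / h = π · 0.1344 · 2.25167 / 0.00465 = 204.456 s⁻¹
ΔT = η·γ̇²·t_res/(ρ·cp) = [172 × 204.456² × 81.7071] / [1290 × 2568] = 177.339 K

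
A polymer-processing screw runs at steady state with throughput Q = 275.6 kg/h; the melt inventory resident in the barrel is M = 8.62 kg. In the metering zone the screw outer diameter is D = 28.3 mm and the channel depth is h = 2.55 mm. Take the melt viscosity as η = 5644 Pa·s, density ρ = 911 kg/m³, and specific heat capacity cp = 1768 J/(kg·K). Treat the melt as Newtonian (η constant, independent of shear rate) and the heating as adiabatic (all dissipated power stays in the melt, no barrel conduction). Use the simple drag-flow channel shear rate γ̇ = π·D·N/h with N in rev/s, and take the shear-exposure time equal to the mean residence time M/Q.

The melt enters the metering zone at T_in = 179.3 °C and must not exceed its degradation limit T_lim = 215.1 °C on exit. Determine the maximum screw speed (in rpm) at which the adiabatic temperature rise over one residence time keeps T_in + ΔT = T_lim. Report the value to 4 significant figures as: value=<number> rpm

value=16.39 rpm

Throughput in SI: Q_s = 275.6 kg/h ÷ 3600 s/h = 0.0765556 kg/s
Mean residence time: t_res = M/Q_s = 8.62 kg / 0.0765556 kg/s = 112.598 s
Geometry in SI: D = 28.3 mm → 0.0283 m, h = 2.55 mm → 0.00255 m
ΔT_a = T_lim − T_in = 215.1 − 179.3 = 35.8 K
Invert ΔT = ηγ̇²t_res/(ρcp) for γ̇: γ̇_max² = ΔT_a ρ cp / (η t_res) = 35.8·911·1768 / (5644·112.598) = 90.7332 s⁻²
Take the square root: γ̇_max = √(90.7332) = 9.5254 s⁻¹
N_max = γ̇_max h / (πD) = 9.5254·0.00255/(π·0.0283) = 0.273204 rev/s → ×60 = 16.3922 rpm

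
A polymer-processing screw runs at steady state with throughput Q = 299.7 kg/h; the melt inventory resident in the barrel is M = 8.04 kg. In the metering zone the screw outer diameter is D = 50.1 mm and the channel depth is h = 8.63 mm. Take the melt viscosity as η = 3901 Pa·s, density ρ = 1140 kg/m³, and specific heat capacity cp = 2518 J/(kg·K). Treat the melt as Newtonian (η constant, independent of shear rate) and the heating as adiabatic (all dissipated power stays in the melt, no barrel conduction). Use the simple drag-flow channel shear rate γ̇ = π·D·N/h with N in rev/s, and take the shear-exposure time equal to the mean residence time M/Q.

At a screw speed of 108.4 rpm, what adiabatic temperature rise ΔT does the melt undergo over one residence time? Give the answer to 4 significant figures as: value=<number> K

Convert throughput: Q = 299.7 kg/h = 299.7/3600 = 0.08325 kg/s
Mean residence time: t_res = M/Q_s = 8.04 kg / 0.08325 kg/s = 96.5766 s
Geometry in metres: D = 50.1 mm → 0.0501 m, h = 8.63 mm → 0.00863 m; screw speed N = 108.4 rpm = 1.80667 rev/s
Shear rate: γ̇ = πDN/h = π·0.0501·1.80667/0.00863 = 32.95 s⁻¹
ΔT = η·γ̇²·t_res / (ρ·cp) = 3901 · (32.95)² · 96.5766 / (1140 · 2518) = 142.494 K

value=142.5 K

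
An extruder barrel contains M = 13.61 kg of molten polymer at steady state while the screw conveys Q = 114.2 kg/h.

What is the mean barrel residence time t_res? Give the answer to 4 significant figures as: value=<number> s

Q_s = Q / 3600 = 114.2 / 3600 = 0.0317222 kg/s
Mean residence time: t_res = M/Q_s = 13.61 kg / 0.0317222 kg/s = 429.037 s

value=429.0 s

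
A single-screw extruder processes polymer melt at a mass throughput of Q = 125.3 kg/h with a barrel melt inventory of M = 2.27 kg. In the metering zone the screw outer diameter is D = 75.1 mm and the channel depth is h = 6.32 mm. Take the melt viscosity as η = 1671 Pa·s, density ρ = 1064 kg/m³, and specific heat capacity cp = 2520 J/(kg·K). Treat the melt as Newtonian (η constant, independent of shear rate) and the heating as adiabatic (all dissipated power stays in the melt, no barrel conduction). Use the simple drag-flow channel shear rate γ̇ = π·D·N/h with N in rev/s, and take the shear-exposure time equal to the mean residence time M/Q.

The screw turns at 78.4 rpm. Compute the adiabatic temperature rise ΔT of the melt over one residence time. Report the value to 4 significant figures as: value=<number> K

Q_s = Q / 3600 = 125.3 / 3600 = 0.0348056 kg/s
t_res = M / Q_s = 2.27 / 0.0348056 = 65.2195 s
Geometry in metres: D = 75.1 mm → 0.0751 m, h = 6.32 mm → 0.00632 m; screw speed N = 78.4 rpm = 1.30667 rev/s
γ̇ = π·D·N / h = π · 0.0751 · 1.30667 / 0.00632 = 48.7795 s⁻¹
ΔT = η·γ̇²·t_res / (ρ·cp) = 1671 · (48.7795)² · 65.2195 / (1064 · 2520) = 96.7134 K

value=96.71 K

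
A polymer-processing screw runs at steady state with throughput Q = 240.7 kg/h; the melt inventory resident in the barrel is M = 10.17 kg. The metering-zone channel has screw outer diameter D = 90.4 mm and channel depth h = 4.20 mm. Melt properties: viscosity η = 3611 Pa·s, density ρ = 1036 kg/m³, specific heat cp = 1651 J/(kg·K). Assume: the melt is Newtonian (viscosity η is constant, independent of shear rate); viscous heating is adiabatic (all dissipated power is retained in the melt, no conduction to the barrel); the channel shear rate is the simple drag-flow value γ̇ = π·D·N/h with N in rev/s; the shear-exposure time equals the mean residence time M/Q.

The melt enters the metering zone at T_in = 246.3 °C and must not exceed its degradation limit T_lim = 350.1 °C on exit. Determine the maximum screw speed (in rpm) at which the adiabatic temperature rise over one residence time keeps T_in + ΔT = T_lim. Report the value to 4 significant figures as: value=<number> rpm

value=15.95 rpm

Convert throughput: Q = 240.7 kg/h = 240.7/3600 = 0.0668611 kg/s
t_res = M / Q_s = 10.17 ÷ 0.0668611 = 152.106 s
D = 90.4 mm = 0.0904 m;  h = 4.20 mm = 0.0042 m
ΔT_a = T_lim − T_in = 350.1 °C − 246.3 °C = 103.8 K
γ̇_max² = ΔT_a·ρ·cp / (η·t_res) = [103.8 × 1036 × 1651] / [3611 × 152.106] = 323.243 s⁻²
γ̇_max = sqrt(323.243) = 17.979 s⁻¹
Solve γ̇ = πDN/h for N: N_max = γ̇_max·h/(π·D) = 17.979 × 0.0042 / (π × 0.0904) = 0.265886 rev/s = 15.9532 rpm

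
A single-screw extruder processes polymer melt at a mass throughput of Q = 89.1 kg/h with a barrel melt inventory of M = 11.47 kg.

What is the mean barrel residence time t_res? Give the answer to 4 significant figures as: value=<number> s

Throughput in SI: Q_s = 89.1 kg/h ÷ 3600 s/h = 0.02475 kg/s
t_res = M / Q_s = 11.47 ÷ 0.02475 = 463.434 s

value=463.4 s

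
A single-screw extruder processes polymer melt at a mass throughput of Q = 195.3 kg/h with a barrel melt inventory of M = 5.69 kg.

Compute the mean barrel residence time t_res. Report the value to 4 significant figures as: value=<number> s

value=104.9 s

Q_s = Q / 3600 = 195.3 / 3600 = 0.05425 kg/s
t_res = M / Q_s = 5.69 / 0.05425 = 104.885 s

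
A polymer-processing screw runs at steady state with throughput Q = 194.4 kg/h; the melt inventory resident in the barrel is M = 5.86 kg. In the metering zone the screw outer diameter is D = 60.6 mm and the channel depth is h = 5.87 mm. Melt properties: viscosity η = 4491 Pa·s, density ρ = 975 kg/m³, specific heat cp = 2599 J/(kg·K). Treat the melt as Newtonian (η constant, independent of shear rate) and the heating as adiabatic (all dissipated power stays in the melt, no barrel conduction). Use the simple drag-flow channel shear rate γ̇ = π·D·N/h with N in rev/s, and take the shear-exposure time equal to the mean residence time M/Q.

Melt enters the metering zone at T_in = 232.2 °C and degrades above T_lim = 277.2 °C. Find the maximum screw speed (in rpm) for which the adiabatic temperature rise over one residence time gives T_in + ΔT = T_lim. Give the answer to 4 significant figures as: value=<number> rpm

Convert throughput: Q = 194.4 kg/h = 194.4/3600 = 0.054 kg/s
Mean residence time: t_res = M/Q_s = 5.86 kg / 0.054 kg/s = 108.519 s
D = 60.6 mm = 0.0606 m;  h = 5.87 mm = 0.00587 m
ΔT_a = T_lim − T_in = 277.2 °C − 232.2 °C = 45 K
Invert ΔT = ηγ̇²t_res/(ρcp) for γ̇: γ̇_max² = ΔT_a ρ cp / (η t_res) = 45·975·2599 / (4491·108.519) = 233.979 s⁻²
γ̇_max = √233.979 = 15.2964 s⁻¹
Solve γ̇ = πDN/h for N: N_max = γ̇_max·h/(π·D) = 15.2964 × 0.00587 / (π × 0.0606) = 0.471633 rev/s = 28.298 rpm

value=28.30 rpm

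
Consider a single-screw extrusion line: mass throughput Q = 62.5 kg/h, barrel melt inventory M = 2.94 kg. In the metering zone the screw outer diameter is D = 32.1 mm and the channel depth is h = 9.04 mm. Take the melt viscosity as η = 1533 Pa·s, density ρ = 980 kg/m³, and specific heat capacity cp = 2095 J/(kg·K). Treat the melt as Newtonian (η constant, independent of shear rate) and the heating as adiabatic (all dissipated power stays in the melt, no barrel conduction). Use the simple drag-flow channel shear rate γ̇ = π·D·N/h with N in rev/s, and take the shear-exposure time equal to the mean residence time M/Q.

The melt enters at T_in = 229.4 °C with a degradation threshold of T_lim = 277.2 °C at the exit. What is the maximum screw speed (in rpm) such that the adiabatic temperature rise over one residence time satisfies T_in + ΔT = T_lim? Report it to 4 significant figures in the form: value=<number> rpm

Throughput in SI: Q_s = 62.5 kg/h ÷ 3600 s/h = 0.0173611 kg/s
t_res = M / Q_s = 2.94 / 0.0173611 = 169.344 s
Convert to metres: D = 0.0321 m, h = 0.00904 m
ΔT_a = T_lim − T_in = 277.2 − 229.4 = 47.8 K
Invert ΔT = ηγ̇²t_res/(ρcp) for γ̇: γ̇_max² = ΔT_a ρ cp / (η t_res) = 47.8·980·2095 / (1533·169.344) = 378.03 s⁻²
γ̇_max = sqrt(378.03) = 19.443 s⁻¹
Solve γ̇ = πDN/h for N: N_max = γ̇_max·h/(π·D) = 19.443 × 0.00904 / (π × 0.0321) = 1.74292 rev/s = 104.575 rpm

value=104.6 rpm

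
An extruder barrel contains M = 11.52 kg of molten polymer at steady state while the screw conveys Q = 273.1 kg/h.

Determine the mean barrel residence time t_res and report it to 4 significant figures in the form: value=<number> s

value=151.9 s

Throughput in SI: Q_s = 273.1 kg/h ÷ 3600 s/h = 0.0758611 kg/s
t_res = M / Q_s = 11.52 / 0.0758611 = 151.856 s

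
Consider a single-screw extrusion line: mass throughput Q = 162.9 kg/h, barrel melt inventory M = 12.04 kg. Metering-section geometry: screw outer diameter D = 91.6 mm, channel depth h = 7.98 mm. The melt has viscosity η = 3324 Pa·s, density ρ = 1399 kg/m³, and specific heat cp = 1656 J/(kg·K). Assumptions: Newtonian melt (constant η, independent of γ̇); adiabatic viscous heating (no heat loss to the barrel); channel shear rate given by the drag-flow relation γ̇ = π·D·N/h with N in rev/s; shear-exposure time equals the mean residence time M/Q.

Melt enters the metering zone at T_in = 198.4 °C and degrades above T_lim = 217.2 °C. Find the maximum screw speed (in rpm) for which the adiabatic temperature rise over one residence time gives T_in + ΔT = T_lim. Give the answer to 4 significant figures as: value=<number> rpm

value=11.68 rpm

Throughput in SI: Q_s = 162.9 kg/h ÷ 3600 s/h = 0.04525 kg/s
t_res = M / Q_s = 12.04 / 0.04525 = 266.077 s
Convert to metres: D = 0.0916 m, h = 0.00798 m
ΔT_a = T_lim − T_in = 217.2 °C − 198.4 °C = 18.8 K
γ̇_max² = ΔT_a·ρ·cp / (η·t_res) = [18.8 × 1399 × 1656] / [3324 × 266.077] = 49.2455 s⁻²
Take the square root: γ̇_max = √(49.2455) = 7.01752 s⁻¹
N_max = γ̇_max·h / (π·D) = 7.01752 · 0.00798 / (π · 0.0916) = 0.194599 rev/s = 11.676 rpm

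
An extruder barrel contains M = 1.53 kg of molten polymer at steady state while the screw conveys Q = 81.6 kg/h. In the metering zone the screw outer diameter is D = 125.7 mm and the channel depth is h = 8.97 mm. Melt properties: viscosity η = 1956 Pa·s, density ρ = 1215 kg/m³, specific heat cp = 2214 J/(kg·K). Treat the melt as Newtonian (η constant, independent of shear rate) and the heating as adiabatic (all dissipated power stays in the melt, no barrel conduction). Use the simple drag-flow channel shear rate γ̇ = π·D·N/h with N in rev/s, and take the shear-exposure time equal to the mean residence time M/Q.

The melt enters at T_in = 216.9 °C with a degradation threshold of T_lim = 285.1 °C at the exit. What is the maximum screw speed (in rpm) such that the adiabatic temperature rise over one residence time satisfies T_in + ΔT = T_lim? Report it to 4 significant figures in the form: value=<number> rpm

Q_s = Q / 3600 = 81.6 / 3600 = 0.0226667 kg/s
Mean residence time: t_res = M/Q_s = 1.53 kg / 0.0226667 kg/s = 67.5 s
D = 125.7 mm = 0.1257 m;  h = 8.97 mm = 0.00897 m
ΔT_a = T_lim − T_in = 285.1 °C − 216.9 °C = 68.2 K
γ̇_max² = ΔT_a·ρ·cp/(η·t_res) = 68.2·1215·2214/(1956·67.5) = 1389.52 s⁻²
γ̇_max = sqrt(1389.52) = 37.2763 s⁻¹
N_max = γ̇_max h / (πD) = 37.2763·0.00897/(π·0.1257) = 0.846721 rev/s → ×60 = 50.8032 rpm

value=50.80 rpm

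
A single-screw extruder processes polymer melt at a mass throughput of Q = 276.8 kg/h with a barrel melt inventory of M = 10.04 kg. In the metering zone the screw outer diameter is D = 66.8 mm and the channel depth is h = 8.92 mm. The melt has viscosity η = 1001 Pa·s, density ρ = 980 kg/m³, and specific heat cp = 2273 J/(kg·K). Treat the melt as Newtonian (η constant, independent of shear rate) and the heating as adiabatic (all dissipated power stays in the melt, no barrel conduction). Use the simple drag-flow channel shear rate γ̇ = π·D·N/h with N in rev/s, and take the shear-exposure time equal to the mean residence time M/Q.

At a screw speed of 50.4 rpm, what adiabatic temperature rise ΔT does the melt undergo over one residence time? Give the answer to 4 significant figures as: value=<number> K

value=22.92 K

Throughput in SI: Q_s = 276.8 kg/h ÷ 3600 s/h = 0.0768889 kg/s
t_res = M / Q_s = 10.04 / 0.0768889 = 130.578 s
Convert to SI: D = 0.0668 m, h = 0.00892 m, N = 50.4/60 = 0.84 rev/s
Shear rate: γ̇ = πDN/h = π·0.0668·0.84/0.00892 = 19.7624 s⁻¹
ΔT = η·γ̇²·t_res/(ρ·cp) = [1001 × 19.7624² × 130.578] / [980 × 2273] = 22.9171 K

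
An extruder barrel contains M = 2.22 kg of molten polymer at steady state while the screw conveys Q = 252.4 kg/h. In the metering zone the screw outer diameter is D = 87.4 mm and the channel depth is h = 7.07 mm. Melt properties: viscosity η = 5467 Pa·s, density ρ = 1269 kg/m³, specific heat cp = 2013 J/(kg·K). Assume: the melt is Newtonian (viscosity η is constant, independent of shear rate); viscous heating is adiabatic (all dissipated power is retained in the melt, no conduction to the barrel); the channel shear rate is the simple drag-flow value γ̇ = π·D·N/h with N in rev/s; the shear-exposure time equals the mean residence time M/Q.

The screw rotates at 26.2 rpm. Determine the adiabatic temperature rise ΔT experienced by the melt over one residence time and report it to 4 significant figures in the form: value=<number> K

value=19.49 K

Q_s = Q / 3600 = 252.4 / 3600 = 0.0701111 kg/s
t_res = M / Q_s = 2.22 / 0.0701111 = 31.664 s
Convert to SI: D = 0.0874 m, h = 0.00707 m, N = 26.2/60 = 0.436667 rev/s
Shear rate: γ̇ = πDN/h = π·0.0874·0.436667/0.00707 = 16.9587 s⁻¹
ΔT = η·γ̇²·t_res / (ρ·cp) = 5467 · (16.9587)² · 31.664 / (1269 · 2013) = 19.4892 K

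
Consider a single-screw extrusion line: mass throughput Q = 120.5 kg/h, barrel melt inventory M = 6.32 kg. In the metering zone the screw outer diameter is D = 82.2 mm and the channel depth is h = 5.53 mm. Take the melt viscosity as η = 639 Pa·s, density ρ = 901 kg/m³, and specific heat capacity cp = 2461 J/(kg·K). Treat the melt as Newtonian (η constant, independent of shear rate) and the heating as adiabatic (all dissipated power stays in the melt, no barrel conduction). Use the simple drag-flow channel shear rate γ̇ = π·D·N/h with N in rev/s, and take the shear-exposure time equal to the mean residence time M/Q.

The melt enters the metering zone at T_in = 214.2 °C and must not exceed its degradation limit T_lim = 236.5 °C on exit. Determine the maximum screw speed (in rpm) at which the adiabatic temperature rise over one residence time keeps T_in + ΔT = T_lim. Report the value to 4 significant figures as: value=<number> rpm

value=26.01 rpm

Q_s = Q / 3600 = 120.5 / 3600 = 0.0334722 kg/s
t_res = M / Q_s = 6.32 / 0.0334722 = 188.813 s
Convert to metres: D = 0.0822 m, h = 0.00553 m
ΔT_a = T_lim − T_in = 236.5 °C − 214.2 °C = 22.3 K
γ̇_max² = ΔT_a·ρ·cp / (η·t_res) = [22.3 × 901 × 2461] / [639 × 188.813] = 409.834 s⁻²
γ̇_max = sqrt(409.834) = 20.2444 s⁻¹
N_max = γ̇_max·h / (π·D) = 20.2444 · 0.00553 / (π · 0.0822) = 0.433518 rev/s = 26.0111 rpm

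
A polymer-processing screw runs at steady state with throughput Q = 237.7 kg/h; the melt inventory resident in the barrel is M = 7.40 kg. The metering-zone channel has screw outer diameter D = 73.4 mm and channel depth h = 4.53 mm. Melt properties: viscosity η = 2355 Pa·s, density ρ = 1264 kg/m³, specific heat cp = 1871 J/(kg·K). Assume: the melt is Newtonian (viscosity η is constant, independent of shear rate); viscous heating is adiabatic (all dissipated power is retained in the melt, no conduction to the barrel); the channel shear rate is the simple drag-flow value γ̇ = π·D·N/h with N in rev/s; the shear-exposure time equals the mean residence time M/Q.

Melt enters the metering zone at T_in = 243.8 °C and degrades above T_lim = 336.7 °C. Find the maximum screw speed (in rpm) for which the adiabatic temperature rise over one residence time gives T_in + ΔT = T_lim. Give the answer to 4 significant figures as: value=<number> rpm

Q_s = Q / 3600 = 237.7 / 3600 = 0.0660278 kg/s
Mean residence time: t_res = M/Q_s = 7.40 kg / 0.0660278 kg/s = 112.074 s
Geometry in SI: D = 73.4 mm → 0.0734 m, h = 4.53 mm → 0.00453 m
ΔT_a = T_lim − T_in = 336.7 °C − 243.8 °C = 92.9 K
γ̇_max² = ΔT_a·ρ·cp/(η·t_res) = 92.9·1264·1871/(2355·112.074) = 832.416 s⁻²
γ̇_max = √832.416 = 28.8516 s⁻¹
N_max = γ̇_max·h / (π·D) = 28.8516 · 0.00453 / (π · 0.0734) = 0.566791 rev/s = 34.0074 rpm

value=34.01 rpm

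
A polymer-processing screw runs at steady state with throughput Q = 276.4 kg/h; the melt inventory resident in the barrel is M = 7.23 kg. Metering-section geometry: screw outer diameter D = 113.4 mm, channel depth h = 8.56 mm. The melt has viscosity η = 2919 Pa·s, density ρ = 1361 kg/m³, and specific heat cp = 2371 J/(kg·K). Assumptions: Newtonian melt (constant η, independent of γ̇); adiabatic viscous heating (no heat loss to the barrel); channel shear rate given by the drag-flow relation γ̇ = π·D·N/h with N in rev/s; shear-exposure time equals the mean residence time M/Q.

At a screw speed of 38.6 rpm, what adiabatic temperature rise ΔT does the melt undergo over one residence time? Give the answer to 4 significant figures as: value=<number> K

value=61.07 K

Throughput in SI: Q_s = 276.4 kg/h ÷ 3600 s/h = 0.0767778 kg/s
Mean residence time: t_res = M/Q_s = 7.23 kg / 0.0767778 kg/s = 94.1679 s
D = 113.4 mm = 0.1134 m;  h = 8.56 mm = 0.00856 m;  N = 38.6 rpm / 60 = 0.643333 rev/s
γ̇ = π·D·N / h = π · 0.1134 · 0.643333 / 0.00856 = 26.7747 s⁻¹
Adiabatic rise: ΔT = η γ̇² t_res / (ρ cp) = 2919·(26.7747)²·94.1679 / (1361·2371) = 61.0657 K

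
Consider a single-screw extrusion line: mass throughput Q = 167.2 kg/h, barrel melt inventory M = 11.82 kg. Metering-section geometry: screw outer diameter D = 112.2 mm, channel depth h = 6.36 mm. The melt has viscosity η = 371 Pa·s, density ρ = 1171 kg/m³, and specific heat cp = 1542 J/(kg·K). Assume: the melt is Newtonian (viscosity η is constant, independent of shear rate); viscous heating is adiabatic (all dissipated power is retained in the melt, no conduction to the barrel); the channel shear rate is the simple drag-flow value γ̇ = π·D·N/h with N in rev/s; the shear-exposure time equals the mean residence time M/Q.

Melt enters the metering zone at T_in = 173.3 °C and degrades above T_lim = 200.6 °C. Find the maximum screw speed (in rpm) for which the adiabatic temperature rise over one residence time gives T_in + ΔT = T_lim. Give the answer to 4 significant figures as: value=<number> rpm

Throughput in SI: Q_s = 167.2 kg/h ÷ 3600 s/h = 0.0464444 kg/s
t_res = M / Q_s = 11.82 ÷ 0.0464444 = 254.498 s
Geometry in SI: D = 112.2 mm → 0.1122 m, h = 6.36 mm → 0.00636 m
ΔT_a = T_lim − T_in = 200.6 °C − 173.3 °C = 27.3 K
γ̇_max² = ΔT_a·ρ·cp/(η·t_res) = 27.3·1171·1542/(371·254.498) = 522.091 s⁻²
γ̇_max = sqrt(522.091) = 22.8493 s⁻¹
N_max = γ̇_max·h / (π·D) = 22.8493 · 0.00636 / (π · 0.1122) = 0.412276 rev/s = 24.7365 rpm

value=24.74 rpm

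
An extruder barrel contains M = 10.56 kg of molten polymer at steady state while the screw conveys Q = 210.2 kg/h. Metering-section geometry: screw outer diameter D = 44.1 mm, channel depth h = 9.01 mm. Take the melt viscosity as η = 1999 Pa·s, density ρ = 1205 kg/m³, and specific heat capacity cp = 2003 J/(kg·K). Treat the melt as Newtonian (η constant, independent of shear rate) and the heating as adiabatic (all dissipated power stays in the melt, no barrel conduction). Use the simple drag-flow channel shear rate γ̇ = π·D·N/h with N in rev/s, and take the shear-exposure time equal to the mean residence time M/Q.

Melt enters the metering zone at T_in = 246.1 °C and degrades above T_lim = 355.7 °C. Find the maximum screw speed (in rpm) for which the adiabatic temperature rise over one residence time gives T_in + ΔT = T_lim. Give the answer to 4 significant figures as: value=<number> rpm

Q_s = Q / 3600 = 210.2 / 3600 = 0.0583889 kg/s
Mean residence time: t_res = M/Q_s = 10.56 kg / 0.0583889 kg/s = 180.856 s
D = 44.1 mm = 0.0441 m;  h = 9.01 mm = 0.00901 m
Allowable rise: ΔT_a = T_lim − T_in = 355.7 − 246.1 = 109.6 K
γ̇_max² = ΔT_a·ρ·cp/(η·t_res) = 109.6·1205·2003/(1999·180.856) = 731.698 s⁻²
Take the square root: γ̇_max = √(731.698) = 27.0499 s⁻¹
N_max = γ̇_max h / (πD) = 27.0499·0.00901/(π·0.0441) = 1.75915 rev/s → ×60 = 105.549 rpm

value=105.5 rpm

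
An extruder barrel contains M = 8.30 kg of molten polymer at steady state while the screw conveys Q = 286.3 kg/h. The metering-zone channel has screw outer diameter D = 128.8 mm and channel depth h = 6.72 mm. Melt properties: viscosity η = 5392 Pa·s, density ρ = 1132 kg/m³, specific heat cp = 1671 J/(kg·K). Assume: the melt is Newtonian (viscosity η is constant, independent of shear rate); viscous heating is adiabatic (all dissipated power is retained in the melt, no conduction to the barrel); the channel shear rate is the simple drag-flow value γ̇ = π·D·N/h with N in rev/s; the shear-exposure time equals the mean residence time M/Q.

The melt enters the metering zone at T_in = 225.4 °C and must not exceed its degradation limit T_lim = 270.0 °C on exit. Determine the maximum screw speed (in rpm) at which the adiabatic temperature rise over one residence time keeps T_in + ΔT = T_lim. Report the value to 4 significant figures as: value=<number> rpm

value=12.20 rpm

Throughput in SI: Q_s = 286.3 kg/h ÷ 3600 s/h = 0.0795278 kg/s
t_res = M / Q_s = 8.30 / 0.0795278 = 104.366 s
Geometry in SI: D = 128.8 mm → 0.1288 m, h = 6.72 mm → 0.00672 m
ΔT_a = T_lim − T_in = 270.0 °C − 225.4 °C = 44.6 K
Invert ΔT = ηγ̇²t_res/(ρcp) for γ̇: γ̇_max² = ΔT_a ρ cp / (η t_res) = 44.6·1132·1671 / (5392·104.366) = 149.916 s⁻²
γ̇_max = √149.916 = 12.244 s⁻¹
Solve γ̇ = πDN/h for N: N_max = γ̇_max·h/(π·D) = 12.244 × 0.00672 / (π × 0.1288) = 0.203342 rev/s = 12.2005 rpm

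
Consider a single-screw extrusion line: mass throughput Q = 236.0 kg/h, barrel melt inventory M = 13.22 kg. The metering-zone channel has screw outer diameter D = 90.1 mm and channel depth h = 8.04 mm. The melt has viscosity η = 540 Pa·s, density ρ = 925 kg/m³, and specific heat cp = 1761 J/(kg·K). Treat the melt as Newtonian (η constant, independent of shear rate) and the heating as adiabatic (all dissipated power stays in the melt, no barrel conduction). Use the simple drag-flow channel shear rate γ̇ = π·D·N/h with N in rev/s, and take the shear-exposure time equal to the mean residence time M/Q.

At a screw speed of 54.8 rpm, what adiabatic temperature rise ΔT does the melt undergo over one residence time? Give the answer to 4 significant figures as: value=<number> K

Throughput in SI: Q_s = 236.0 kg/h ÷ 3600 s/h = 0.0655556 kg/s
Mean residence time: t_res = M/Q_s = 13.22 kg / 0.0655556 kg/s = 201.661 s
D = 90.1 mm = 0.0901 m;  h = 8.04 mm = 0.00804 m;  N = 54.8 rpm / 60 = 0.913333 rev/s
Shear rate: γ̇ = πDN/h = π·0.0901·0.913333/0.00804 = 32.155 s⁻¹
Adiabatic rise: ΔT = η γ̇² t_res / (ρ cp) = 540·(32.155)²·201.661 / (925·1761) = 69.1211 K

value=69.12 K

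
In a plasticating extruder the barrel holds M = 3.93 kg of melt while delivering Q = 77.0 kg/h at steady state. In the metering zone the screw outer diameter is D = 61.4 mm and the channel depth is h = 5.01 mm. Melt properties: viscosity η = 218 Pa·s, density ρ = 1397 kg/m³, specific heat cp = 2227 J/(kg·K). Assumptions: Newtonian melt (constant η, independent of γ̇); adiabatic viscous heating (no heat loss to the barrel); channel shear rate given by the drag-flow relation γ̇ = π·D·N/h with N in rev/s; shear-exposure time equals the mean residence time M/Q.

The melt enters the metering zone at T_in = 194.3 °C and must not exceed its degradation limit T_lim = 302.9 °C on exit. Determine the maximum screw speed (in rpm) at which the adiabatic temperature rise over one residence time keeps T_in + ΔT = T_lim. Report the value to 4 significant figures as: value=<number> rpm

value=143.1 rpm

Throughput in SI: Q_s = 77.0 kg/h ÷ 3600 s/h = 0.0213889 kg/s
t_res = M / Q_s = 3.93 ÷ 0.0213889 = 183.74 s
Geometry in SI: D = 61.4 mm → 0.0614 m, h = 5.01 mm → 0.00501 m
ΔT_a = T_lim − T_in = 302.9 − 194.3 = 108.6 K
γ̇_max² = ΔT_a·ρ·cp / (η·t_res) = [108.6 × 1397 × 2227] / [218 × 183.74] = 8435.01 s⁻²
γ̇_max = √8435.01 = 91.8423 s⁻¹
N_max = γ̇_max·h / (π·D) = 91.8423 · 0.00501 / (π · 0.0614) = 2.38541 rev/s = 143.124 rpm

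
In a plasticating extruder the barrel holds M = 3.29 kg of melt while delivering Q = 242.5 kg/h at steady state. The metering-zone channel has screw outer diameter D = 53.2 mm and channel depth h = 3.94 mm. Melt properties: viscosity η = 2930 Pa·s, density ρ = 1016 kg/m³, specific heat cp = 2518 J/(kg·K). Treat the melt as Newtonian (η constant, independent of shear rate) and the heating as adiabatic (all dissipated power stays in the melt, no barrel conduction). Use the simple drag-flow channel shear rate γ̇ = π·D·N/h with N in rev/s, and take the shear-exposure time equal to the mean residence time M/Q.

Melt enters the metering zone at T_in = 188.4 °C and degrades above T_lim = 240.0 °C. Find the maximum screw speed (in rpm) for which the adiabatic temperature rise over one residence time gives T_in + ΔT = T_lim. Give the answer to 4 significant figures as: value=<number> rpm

value=42.96 rpm

Q_s = Q / 3600 = 242.5 / 3600 = 0.0673611 kg/s
t_res = M / Q_s = 3.29 ÷ 0.0673611 = 48.8412 s
Convert to metres: D = 0.0532 m, h = 0.00394 m
ΔT_a = T_lim − T_in = 240.0 − 188.4 = 51.6 K
Invert ΔT = ηγ̇²t_res/(ρcp) for γ̇: γ̇_max² = ΔT_a ρ cp / (η t_res) = 51.6·1016·2518 / (2930·48.8412) = 922.454 s⁻²
γ̇_max = √922.454 = 30.3719 s⁻¹
Solve γ̇ = πDN/h for N: N_max = γ̇_max·h/(π·D) = 30.3719 × 0.00394 / (π × 0.0532) = 0.71599 rev/s = 42.9594 rpm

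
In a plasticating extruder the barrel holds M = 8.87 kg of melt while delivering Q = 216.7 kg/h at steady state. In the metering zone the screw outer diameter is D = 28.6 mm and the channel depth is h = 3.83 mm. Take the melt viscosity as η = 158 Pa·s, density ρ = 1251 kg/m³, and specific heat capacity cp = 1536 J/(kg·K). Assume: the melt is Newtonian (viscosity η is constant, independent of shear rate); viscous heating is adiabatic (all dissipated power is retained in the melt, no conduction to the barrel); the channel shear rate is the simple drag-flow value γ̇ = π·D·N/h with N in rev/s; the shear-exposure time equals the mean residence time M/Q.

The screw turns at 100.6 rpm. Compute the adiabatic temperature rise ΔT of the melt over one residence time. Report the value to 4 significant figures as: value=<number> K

Throughput in SI: Q_s = 216.7 kg/h ÷ 3600 s/h = 0.0601944 kg/s
t_res = M / Q_s = 8.87 ÷ 0.0601944 = 147.356 s
D = 28.6 mm = 0.0286 m;  h = 3.83 mm = 0.00383 m;  N = 100.6 rpm / 60 = 1.67667 rev/s
γ̇ = π D N / h = (π)(0.0286)(1.67667) / 0.00383 = 39.3336 s⁻¹
ΔT = η·γ̇²·t_res / (ρ·cp) = 158 · (39.3336)² · 147.356 / (1251 · 1536) = 18.7458 K

value=18.75 K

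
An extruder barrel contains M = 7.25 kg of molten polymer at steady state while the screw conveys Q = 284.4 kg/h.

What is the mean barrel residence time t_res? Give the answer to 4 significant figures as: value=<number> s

value=91.77 s

Q_s = Q / 3600 = 284.4 / 3600 = 0.079 kg/s
t_res = M / Q_s = 7.25 / 0.079 = 91.7722 s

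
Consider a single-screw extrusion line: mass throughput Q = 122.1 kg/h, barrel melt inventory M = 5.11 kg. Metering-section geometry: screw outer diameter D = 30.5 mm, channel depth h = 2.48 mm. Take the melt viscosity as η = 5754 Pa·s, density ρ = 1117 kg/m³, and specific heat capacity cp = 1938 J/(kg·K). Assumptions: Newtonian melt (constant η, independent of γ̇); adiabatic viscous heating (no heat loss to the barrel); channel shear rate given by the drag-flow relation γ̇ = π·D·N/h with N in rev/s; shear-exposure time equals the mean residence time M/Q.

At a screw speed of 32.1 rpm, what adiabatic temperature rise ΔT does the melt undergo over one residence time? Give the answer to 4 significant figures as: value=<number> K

value=171.1 K

Q_s = Q / 3600 = 122.1 / 3600 = 0.0339167 kg/s
t_res = M / Q_s = 5.11 / 0.0339167 = 150.663 s
D = 30.5 mm = 0.0305 m;  h = 2.48 mm = 0.00248 m;  N = 32.1 rpm / 60 = 0.535 rev/s
γ̇ = π·D·N / h = π · 0.0305 · 0.535 / 0.00248 = 20.6705 s⁻¹
ΔT = η·γ̇²·t_res/(ρ·cp) = [5754 × 20.6705² × 150.663] / [1117 × 1938] = 171.11 K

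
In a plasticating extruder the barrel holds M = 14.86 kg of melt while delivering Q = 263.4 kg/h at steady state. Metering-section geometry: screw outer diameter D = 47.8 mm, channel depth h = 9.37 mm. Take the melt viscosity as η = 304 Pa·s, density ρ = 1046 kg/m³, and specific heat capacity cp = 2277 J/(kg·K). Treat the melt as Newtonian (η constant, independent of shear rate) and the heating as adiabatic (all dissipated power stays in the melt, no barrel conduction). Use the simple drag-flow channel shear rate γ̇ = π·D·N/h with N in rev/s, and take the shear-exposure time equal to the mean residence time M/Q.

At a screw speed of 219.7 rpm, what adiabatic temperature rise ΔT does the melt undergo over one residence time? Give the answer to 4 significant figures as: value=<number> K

Throughput in SI: Q_s = 263.4 kg/h ÷ 3600 s/h = 0.0731667 kg/s
t_res = M / Q_s = 14.86 ÷ 0.0731667 = 203.098 s
Geometry in metres: D = 47.8 mm → 0.0478 m, h = 9.37 mm → 0.00937 m; screw speed N = 219.7 rpm = 3.66167 rev/s
Shear rate: γ̇ = πDN/h = π·0.0478·3.66167/0.00937 = 58.6836 s⁻¹
Adiabatic rise: ΔT = η γ̇² t_res / (ρ cp) = 304·(58.6836)²·203.098 / (1046·2277) = 89.2726 K

value=89.27 K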